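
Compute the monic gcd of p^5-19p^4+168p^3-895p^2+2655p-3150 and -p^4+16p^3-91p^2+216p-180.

Euclidean algorithm in ℚ[p]:
  p^5-19p^4+168p^3-895p^2+2655p-3150 = (-p+3)(-p^4+16p^3-91p^2+216p-180) + (29p^3-406p^2+1827p-2610)
  -p^4+16p^3-91p^2+216p-180 = (-(1/29)p+2/29)(29p^3-406p^2+1827p-2610) + (0)
Last nonzero remainder: 29p^3-406p^2+1827p-2610. Dividing through by 29 gives the monic gcd p^3-14p^2+63p-90.

p^3-14p^2+63p-90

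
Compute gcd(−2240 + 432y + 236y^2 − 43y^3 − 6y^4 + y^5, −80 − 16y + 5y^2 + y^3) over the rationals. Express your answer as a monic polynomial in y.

−80 − 16y + 5y^2 + y^3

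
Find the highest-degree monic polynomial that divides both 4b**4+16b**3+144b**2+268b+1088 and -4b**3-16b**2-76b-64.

b**2+3b+16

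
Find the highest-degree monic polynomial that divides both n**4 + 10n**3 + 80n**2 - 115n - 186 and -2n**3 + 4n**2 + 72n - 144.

n - 2

Apply the Euclidean algorithm:
  n**4 + 10n**3 + 80n**2 - 115n - 186 = (-(1/2)n - 6)(-2n**3 + 4n**2 + 72n - 144) + (140n**2 + 245n - 1050)
  -2n**3 + 4n**2 + 72n - 144 = (-(1/70)n + 3/56)(140n**2 + 245n - 1050) + ((351/8)n - 351/4)
  140n**2 + 245n - 1050 = ((1120/351)n + 1400/117)((351/8)n - 351/4) + (0)
Last nonzero remainder: (351/8)n - 351/4. Dividing through by 351/8 gives the monic gcd n - 2.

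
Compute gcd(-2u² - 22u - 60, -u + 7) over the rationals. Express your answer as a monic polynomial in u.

1

Apply the Euclidean algorithm:
  -2u² - 22u - 60 = (2u + 36)(-u + 7) + (-312)
  -u + 7 = ((1/312)u - 7/312)(-312) + (0)
The last nonzero remainder is the constant -312, so the polynomials are coprime and gcd = 1.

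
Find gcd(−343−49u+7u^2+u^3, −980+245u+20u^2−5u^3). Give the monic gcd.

−49+u^2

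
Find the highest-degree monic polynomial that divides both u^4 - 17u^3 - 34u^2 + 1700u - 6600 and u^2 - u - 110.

Euclidean algorithm in ℚ[u]:
  u^4 - 17u^3 - 34u^2 + 1700u - 6600 = (u^2 - 16u + 60)(u^2 - u - 110) + (0)
The last nonzero remainder u^2 - u - 110 is already monic.

u^2 - u - 110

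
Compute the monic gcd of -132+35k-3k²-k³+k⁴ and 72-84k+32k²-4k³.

-3+k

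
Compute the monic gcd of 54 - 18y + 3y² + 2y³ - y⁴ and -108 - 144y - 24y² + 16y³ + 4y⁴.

-9 + y²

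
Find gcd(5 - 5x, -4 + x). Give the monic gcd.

Euclidean algorithm in ℚ[x]:
  -5x + 5 = (-5)(x - 4) + (-15)
  x - 4 = (-(1/15)x + 4/15)(-15) + (0)
The last nonzero remainder is the constant -15, so the polynomials are coprime and gcd = 1.

1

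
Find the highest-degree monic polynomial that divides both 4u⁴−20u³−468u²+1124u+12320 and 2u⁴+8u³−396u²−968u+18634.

u²−18u+77

Euclidean algorithm in ℚ[u]:
  4u⁴−20u³−468u²+1124u+12320 = (2)(2u⁴+8u³−396u²−968u+18634) + (−36u³+324u²+3060u−24948)
  2u⁴+8u³−396u²−968u+18634 = (−(1/18)u−13/18)(−36u³+324u²+3060u−24948) + (8u²−144u+616)
  −36u³+324u²+3060u−24948 = (−(9/2)u−81/2)(8u²−144u+616) + (0)
Last nonzero remainder: 8u²−144u+616. Dividing through by 8 gives the monic gcd u²−18u+77.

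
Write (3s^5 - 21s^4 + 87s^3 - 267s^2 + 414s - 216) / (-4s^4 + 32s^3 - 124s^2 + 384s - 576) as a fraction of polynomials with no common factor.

(-3s^2 + 9s - 6)/(4s - 16)

By polynomial division,
  3s^5 - 21s^4 + 87s^3 - 267s^2 + 414s - 216 = (-(3/4)s - 3/4)(-4s^4 + 32s^3 - 124s^2 + 384s - 576) + (18s^3 - 72s^2 + 270s - 648)
  -4s^4 + 32s^3 - 124s^2 + 384s - 576 = (-(2/9)s + 8/9)(18s^3 - 72s^2 + 270s - 648) + (0)
Last nonzero remainder: 18s^3 - 72s^2 + 270s - 648. Dividing through by 18 gives the monic gcd s^3 - 4s^2 + 15s - 36.
Cancel s^3 - 4s^2 + 15s - 36 from numerator and denominator to get the reduced form.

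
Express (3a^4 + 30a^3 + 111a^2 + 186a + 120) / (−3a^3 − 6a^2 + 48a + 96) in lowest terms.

(−a^2 − 4a − 5)/(a − 4)

By polynomial division,
  3a^4 + 30a^3 + 111a^2 + 186a + 120 = (−a − 8)(−3a^3 − 6a^2 + 48a + 96) + (111a^2 + 666a + 888)
  −3a^3 − 6a^2 + 48a + 96 = (−(1/37)a + 4/37)(111a^2 + 666a + 888) + (0)
Last nonzero remainder: 111a^2 + 666a + 888. Dividing through by 111 gives the monic gcd a^2 + 6a + 8.
Cancel a^2 + 6a + 8 from numerator and denominator to get the reduced form.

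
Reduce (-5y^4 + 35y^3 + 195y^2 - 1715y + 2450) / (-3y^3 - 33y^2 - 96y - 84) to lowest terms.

(5y^3 - 70y^2 + 295y - 350)/(3y^2 + 12y + 12)

Apply the Euclidean algorithm:
  -5y^4 + 35y^3 + 195y^2 - 1715y + 2450 = ((5/3)y - 30)(-3y^3 - 33y^2 - 96y - 84) + (-635y^2 - 4455y - 70)
  -3y^3 - 33y^2 - 96y - 84 = ((3/635)y + 1518/80645)(-635y^2 - 4455y - 70) + (-(190512/16129)y - 1333584/16129)
  -635y^2 - 4455y - 70 = ((10241915/190512)y + 80645/95256)(-(190512/16129)y - 1333584/16129) + (0)
Last nonzero remainder: -(190512/16129)y - 1333584/16129. Dividing through by -190512/16129 gives the monic gcd y + 7.
Cancel y + 7 from numerator and denominator to get the reduced form.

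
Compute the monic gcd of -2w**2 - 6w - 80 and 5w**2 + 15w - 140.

Apply the Euclidean algorithm:
  -2w**2 - 6w - 80 = (-2/5)(5w**2 + 15w - 140) + (-136)
  5w**2 + 15w - 140 = (-(5/136)w**2 - (15/136)w + 35/34)(-136) + (0)
The last nonzero remainder is the constant -136, so the polynomials are coprime and gcd = 1.

1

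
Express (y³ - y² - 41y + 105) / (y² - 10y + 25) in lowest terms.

Apply the Euclidean algorithm:
  y³ - y² - 41y + 105 = (y + 9)(y² - 10y + 25) + (24y - 120)
  y² - 10y + 25 = ((1/24)y - 5/24)(24y - 120) + (0)
Last nonzero remainder: 24y - 120. Dividing through by 24 gives the monic gcd y - 5.
Cancel y - 5 from numerator and denominator to get the reduced form.

(y² + 4y - 21)/(y - 5)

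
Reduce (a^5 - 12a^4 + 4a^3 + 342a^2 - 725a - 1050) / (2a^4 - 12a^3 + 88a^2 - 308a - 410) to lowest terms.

Repeated division with remainder:
  a^5 - 12a^4 + 4a^3 + 342a^2 - 725a - 1050 = ((1/2)a - 3)(2a^4 - 12a^3 + 88a^2 - 308a - 410) + (-76a^3 + 760a^2 - 1444a - 2280)
  2a^4 - 12a^3 + 88a^2 - 308a - 410 = (-(1/38)a - 2/19)(-76a^3 + 760a^2 - 1444a - 2280) + (130a^2 - 520a - 650)
  -76a^3 + 760a^2 - 1444a - 2280 = (-(38/65)a + 228/65)(130a^2 - 520a - 650) + (0)
Last nonzero remainder: 130a^2 - 520a - 650. Dividing through by 130 gives the monic gcd a^2 - 4a - 5.
Cancel a^2 - 4a - 5 from numerator and denominator to get the reduced form.

(a^3 - 8a^2 - 23a + 210)/(2a^2 - 4a + 82)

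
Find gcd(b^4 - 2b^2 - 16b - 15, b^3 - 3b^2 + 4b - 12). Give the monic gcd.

b - 3

By polynomial division,
  b^4 - 2b^2 - 16b - 15 = (b + 3)(b^3 - 3b^2 + 4b - 12) + (3b^2 - 16b + 21)
  b^3 - 3b^2 + 4b - 12 = ((1/3)b + 7/9)(3b^2 - 16b + 21) + ((85/9)b - 85/3)
  3b^2 - 16b + 21 = ((27/85)b - 63/85)((85/9)b - 85/3) + (0)
Last nonzero remainder: (85/9)b - 85/3. Dividing through by 85/9 gives the monic gcd b - 3.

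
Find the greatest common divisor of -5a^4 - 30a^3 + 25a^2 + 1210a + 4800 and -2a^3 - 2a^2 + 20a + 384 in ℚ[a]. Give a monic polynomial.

Apply the Euclidean algorithm:
  -5a^4 - 30a^3 + 25a^2 + 1210a + 4800 = ((5/2)a + 25/2)(-2a^3 - 2a^2 + 20a + 384) + (0)
Last nonzero remainder: -2a^3 - 2a^2 + 20a + 384. Dividing through by -2 gives the monic gcd a^3 + a^2 - 10a - 192.

a^3 + a^2 - 10a - 192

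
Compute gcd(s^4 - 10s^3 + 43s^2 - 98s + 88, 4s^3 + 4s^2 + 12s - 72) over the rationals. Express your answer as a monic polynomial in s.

s - 2

Repeated division with remainder:
  s^4 - 10s^3 + 43s^2 - 98s + 88 = ((1/4)s - 11/4)(4s^3 + 4s^2 + 12s - 72) + (51s^2 - 47s - 110)
  4s^3 + 4s^2 + 12s - 72 = ((4/51)s + 392/2601)(51s^2 - 47s - 110) + ((72076/2601)s - 144152/2601)
  51s^2 - 47s - 110 = ((132651/72076)s + 143055/72076)((72076/2601)s - 144152/2601) + (0)
Last nonzero remainder: (72076/2601)s - 144152/2601. Dividing through by 72076/2601 gives the monic gcd s - 2.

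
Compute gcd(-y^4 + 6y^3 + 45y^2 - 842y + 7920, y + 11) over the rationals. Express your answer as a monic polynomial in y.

Euclidean algorithm in ℚ[y]:
  -y^4 + 6y^3 + 45y^2 - 842y + 7920 = (-y^3 + 17y^2 - 142y + 720)(y + 11) + (0)
The last nonzero remainder y + 11 is already monic.

y + 11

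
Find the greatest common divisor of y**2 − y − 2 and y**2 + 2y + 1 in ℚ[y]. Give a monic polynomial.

y + 1

Apply the Euclidean algorithm:
  y**2 − y − 2 = (y**2 + 2y + 1) + (−3y − 3)
  y**2 + 2y + 1 = (−(1/3)y − 1/3)(−3y − 3) + (0)
Last nonzero remainder: −3y − 3. Dividing through by −3 gives the monic gcd y + 1.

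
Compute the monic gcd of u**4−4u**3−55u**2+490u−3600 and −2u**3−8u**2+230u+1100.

Repeated division with remainder:
  u**4−4u**3−55u**2+490u−3600 = (−(1/2)u+4)(−2u**3−8u**2+230u+1100) + (92u**2+120u−8000)
  −2u**3−8u**2+230u+1100 = (−(1/46)u−31/529)(92u**2+120u−8000) + ((33390/529)u+333900/529)
  92u**2+120u−8000 = ((24334/16695)u−42320/3339)((33390/529)u+333900/529) + (0)
Last nonzero remainder: (33390/529)u+333900/529. Dividing through by 33390/529 gives the monic gcd u+10.

u+10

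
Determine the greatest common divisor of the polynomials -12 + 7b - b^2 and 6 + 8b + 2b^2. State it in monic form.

By polynomial division,
  -b^2 + 7b - 12 = (-1/2)(2b^2 + 8b + 6) + (11b - 9)
  2b^2 + 8b + 6 = ((2/11)b + 106/121)(11b - 9) + (1680/121)
  11b - 9 = ((1331/1680)b - 363/560)(1680/121) + (0)
The last nonzero remainder is the constant 1680/121, so the polynomials are coprime and gcd = 1.

1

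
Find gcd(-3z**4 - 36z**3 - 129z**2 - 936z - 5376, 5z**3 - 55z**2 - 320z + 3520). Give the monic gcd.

Repeated division with remainder:
  -3z**4 - 36z**3 - 129z**2 - 936z - 5376 = (-(3/5)z - 69/5)(5z**3 - 55z**2 - 320z + 3520) + (-1080z**2 - 3240z + 43200)
  5z**3 - 55z**2 - 320z + 3520 = (-(1/216)z + 7/108)(-1080z**2 - 3240z + 43200) + (90z + 720)
  -1080z**2 - 3240z + 43200 = (-12z + 60)(90z + 720) + (0)
Last nonzero remainder: 90z + 720. Dividing through by 90 gives the monic gcd z + 8.

z + 8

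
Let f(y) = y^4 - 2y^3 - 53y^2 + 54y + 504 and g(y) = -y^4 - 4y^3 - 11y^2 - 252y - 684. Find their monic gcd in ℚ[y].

y^2 + 9y + 18

By polynomial division,
  y^4 - 2y^3 - 53y^2 + 54y + 504 = (-1)(-y^4 - 4y^3 - 11y^2 - 252y - 684) + (-6y^3 - 64y^2 - 198y - 180)
  -y^4 - 4y^3 - 11y^2 - 252y - 684 = ((1/6)y - 10/9)(-6y^3 - 64y^2 - 198y - 180) + (-(442/9)y^2 - 442y - 884)
  -6y^3 - 64y^2 - 198y - 180 = ((27/221)y + 45/221)(-(442/9)y^2 - 442y - 884) + (0)
Last nonzero remainder: -(442/9)y^2 - 442y - 884. Dividing through by -442/9 gives the monic gcd y^2 + 9y + 18.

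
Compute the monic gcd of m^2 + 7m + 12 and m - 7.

1

By polynomial division,
  m^2 + 7m + 12 = (m + 14)(m - 7) + (110)
  m - 7 = ((1/110)m - 7/110)(110) + (0)
The last nonzero remainder is the constant 110, so the polynomials are coprime and gcd = 1.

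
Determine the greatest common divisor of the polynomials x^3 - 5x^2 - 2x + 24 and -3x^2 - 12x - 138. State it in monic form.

1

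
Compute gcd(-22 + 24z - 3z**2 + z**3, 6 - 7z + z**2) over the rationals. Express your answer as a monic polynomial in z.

Apply the Euclidean algorithm:
  z**3 - 3z**2 + 24z - 22 = (z + 4)(z**2 - 7z + 6) + (46z - 46)
  z**2 - 7z + 6 = ((1/46)z - 3/23)(46z - 46) + (0)
Last nonzero remainder: 46z - 46. Dividing through by 46 gives the monic gcd z - 1.

-1 + z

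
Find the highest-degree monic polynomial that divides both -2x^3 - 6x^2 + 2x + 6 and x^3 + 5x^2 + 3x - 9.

Repeated division with remainder:
  -2x^3 - 6x^2 + 2x + 6 = (-2)(x^3 + 5x^2 + 3x - 9) + (4x^2 + 8x - 12)
  x^3 + 5x^2 + 3x - 9 = ((1/4)x + 3/4)(4x^2 + 8x - 12) + (0)
Last nonzero remainder: 4x^2 + 8x - 12. Dividing through by 4 gives the monic gcd x^2 + 2x - 3.

x^2 + 2x - 3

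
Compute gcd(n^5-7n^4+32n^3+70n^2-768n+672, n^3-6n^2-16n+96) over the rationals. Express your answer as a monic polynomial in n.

n^2-16

Euclidean algorithm in ℚ[n]:
  n^5-7n^4+32n^3+70n^2-768n+672 = (n^2-n+42)(n^3-6n^2-16n+96) + (210n^2-3360)
  n^3-6n^2-16n+96 = ((1/210)n-1/35)(210n^2-3360) + (0)
Last nonzero remainder: 210n^2-3360. Dividing through by 210 gives the monic gcd n^2-16.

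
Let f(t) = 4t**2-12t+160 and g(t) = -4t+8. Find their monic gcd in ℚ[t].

1

Euclidean algorithm in ℚ[t]:
  4t**2-12t+160 = (-t+1)(-4t+8) + (152)
  -4t+8 = (-(1/38)t+1/19)(152) + (0)
The last nonzero remainder is the constant 152, so the polynomials are coprime and gcd = 1.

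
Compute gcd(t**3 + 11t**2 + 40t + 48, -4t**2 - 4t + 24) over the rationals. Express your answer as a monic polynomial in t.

t + 3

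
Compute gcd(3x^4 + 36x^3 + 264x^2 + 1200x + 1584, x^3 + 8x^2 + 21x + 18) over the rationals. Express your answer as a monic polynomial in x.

Apply the Euclidean algorithm:
  3x^4 + 36x^3 + 264x^2 + 1200x + 1584 = (3x + 12)(x^3 + 8x^2 + 21x + 18) + (105x^2 + 894x + 1368)
  x^3 + 8x^2 + 21x + 18 = ((1/105)x − 6/1225)(105x^2 + 894x + 1368) + ((15129/1225)x + 30258/1225)
  105x^2 + 894x + 1368 = ((42875/5043)x + 93100/1681)((15129/1225)x + 30258/1225) + (0)
Last nonzero remainder: (15129/1225)x + 30258/1225. Dividing through by 15129/1225 gives the monic gcd x + 2.

x + 2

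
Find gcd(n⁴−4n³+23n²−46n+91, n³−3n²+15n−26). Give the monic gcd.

By polynomial division,
  n⁴−4n³+23n²−46n+91 = (n−1)(n³−3n²+15n−26) + (5n²−5n+65)
  n³−3n²+15n−26 = ((1/5)n−2/5)(5n²−5n+65) + (0)
Last nonzero remainder: 5n²−5n+65. Dividing through by 5 gives the monic gcd n²−n+13.

n²−n+13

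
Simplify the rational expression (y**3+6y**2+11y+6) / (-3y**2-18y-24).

(-y**2-4y-3)/(3y+12)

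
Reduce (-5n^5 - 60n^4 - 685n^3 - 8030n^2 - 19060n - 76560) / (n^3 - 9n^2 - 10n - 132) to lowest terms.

Euclidean algorithm in ℚ[n]:
  -5n^5 - 60n^4 - 685n^3 - 8030n^2 - 19060n - 76560 = (-5n^2 - 105n - 1680)(n^3 - 9n^2 - 10n - 132) + (-24860n^2 - 49720n - 298320)
  n^3 - 9n^2 - 10n - 132 = (-(1/24860)n + 1/2260)(-24860n^2 - 49720n - 298320) + (0)
Last nonzero remainder: -24860n^2 - 49720n - 298320. Dividing through by -24860 gives the monic gcd n^2 + 2n + 12.
Cancel n^2 + 2n + 12 from numerator and denominator to get the reduced form.

(-5n^3 - 50n^2 - 525n - 6380)/(n - 11)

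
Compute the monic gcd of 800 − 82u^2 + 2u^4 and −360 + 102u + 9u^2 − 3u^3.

Euclidean algorithm in ℚ[u]:
  2u^4 − 82u^2 + 800 = (−(2/3)u − 2)(−3u^3 + 9u^2 + 102u − 360) + (4u^2 − 36u + 80)
  −3u^3 + 9u^2 + 102u − 360 = (−(3/4)u − 9/2)(4u^2 − 36u + 80) + (0)
Last nonzero remainder: 4u^2 − 36u + 80. Dividing through by 4 gives the monic gcd u^2 − 9u + 20.

20 − 9u + u^2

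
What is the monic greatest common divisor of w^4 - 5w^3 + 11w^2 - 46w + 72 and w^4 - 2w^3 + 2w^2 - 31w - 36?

Apply the Euclidean algorithm:
  w^4 - 5w^3 + 11w^2 - 46w + 72 = (w^4 - 2w^3 + 2w^2 - 31w - 36) + (-3w^3 + 9w^2 - 15w + 108)
  w^4 - 2w^3 + 2w^2 - 31w - 36 = (-(1/3)w - 1/3)(-3w^3 + 9w^2 - 15w + 108) + (0)
Last nonzero remainder: -3w^3 + 9w^2 - 15w + 108. Dividing through by -3 gives the monic gcd w^3 - 3w^2 + 5w - 36.

w^3 - 3w^2 + 5w - 36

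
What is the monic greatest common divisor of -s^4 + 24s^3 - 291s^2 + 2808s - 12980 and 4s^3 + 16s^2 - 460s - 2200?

s - 11

By polynomial division,
  -s^4 + 24s^3 - 291s^2 + 2808s - 12980 = (-(1/4)s + 7)(4s^3 + 16s^2 - 460s - 2200) + (-518s^2 + 5478s + 2420)
  4s^3 + 16s^2 - 460s - 2200 = (-(2/259)s - 7550/67081)(-518s^2 + 5478s + 2420) + ((11755200/67081)s - 129307200/67081)
  -518s^2 + 5478s + 2420 = (-(17373979/5877600)s - 737891/587760)((11755200/67081)s - 129307200/67081) + (0)
Last nonzero remainder: (11755200/67081)s - 129307200/67081. Dividing through by 11755200/67081 gives the monic gcd s - 11.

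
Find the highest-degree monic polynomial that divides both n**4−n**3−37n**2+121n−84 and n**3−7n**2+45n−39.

n−1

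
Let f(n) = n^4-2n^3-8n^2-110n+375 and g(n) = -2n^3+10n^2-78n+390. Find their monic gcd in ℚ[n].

Repeated division with remainder:
  n^4-2n^3-8n^2-110n+375 = (-(1/2)n-3/2)(-2n^3+10n^2-78n+390) + (-32n^2-32n+960)
  -2n^3+10n^2-78n+390 = ((1/16)n-3/8)(-32n^2-32n+960) + (-150n+750)
  -32n^2-32n+960 = ((16/75)n+32/25)(-150n+750) + (0)
Last nonzero remainder: -150n+750. Dividing through by -150 gives the monic gcd n-5.

n-5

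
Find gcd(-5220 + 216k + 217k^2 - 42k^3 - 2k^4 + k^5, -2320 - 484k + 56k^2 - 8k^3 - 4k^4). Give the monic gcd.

145 - 6k - 2k^2 + k^3

Repeated division with remainder:
  k^5 - 2k^4 - 42k^3 + 217k^2 + 216k - 5220 = (-(1/4)k + 1)(-4k^4 - 8k^3 + 56k^2 - 484k - 2320) + (-20k^3 + 40k^2 + 120k - 2900)
  -4k^4 - 8k^3 + 56k^2 - 484k - 2320 = ((1/5)k + 4/5)(-20k^3 + 40k^2 + 120k - 2900) + (0)
Last nonzero remainder: -20k^3 + 40k^2 + 120k - 2900. Dividing through by -20 gives the monic gcd k^3 - 2k^2 - 6k + 145.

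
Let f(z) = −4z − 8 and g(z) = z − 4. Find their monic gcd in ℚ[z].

1

Euclidean algorithm in ℚ[z]:
  −4z − 8 = (−4)(z − 4) + (−24)
  z − 4 = (−(1/24)z + 1/6)(−24) + (0)
The last nonzero remainder is the constant −24, so the polynomials are coprime and gcd = 1.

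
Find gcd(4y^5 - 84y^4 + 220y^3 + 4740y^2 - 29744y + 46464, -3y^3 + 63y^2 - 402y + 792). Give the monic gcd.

Euclidean algorithm in ℚ[y]:
  4y^5 - 84y^4 + 220y^3 + 4740y^2 - 29744y + 46464 = (-(4/3)y^2 + 316/3)(-3y^3 + 63y^2 - 402y + 792) + (-840y^2 + 12600y - 36960)
  -3y^3 + 63y^2 - 402y + 792 = ((1/280)y - 3/140)(-840y^2 + 12600y - 36960) + (0)
Last nonzero remainder: -840y^2 + 12600y - 36960. Dividing through by -840 gives the monic gcd y^2 - 15y + 44.

y^2 - 15y + 44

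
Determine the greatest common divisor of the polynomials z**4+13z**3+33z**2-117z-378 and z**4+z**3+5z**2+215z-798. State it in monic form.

z**2+4z-21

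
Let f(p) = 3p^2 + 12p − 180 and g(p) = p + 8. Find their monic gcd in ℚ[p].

1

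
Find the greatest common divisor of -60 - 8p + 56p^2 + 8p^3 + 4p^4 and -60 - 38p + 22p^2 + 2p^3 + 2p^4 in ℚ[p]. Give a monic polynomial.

15 + 17p + 3p^2 + p^3

Euclidean algorithm in ℚ[p]:
  4p^4 + 8p^3 + 56p^2 - 8p - 60 = (2)(2p^4 + 2p^3 + 22p^2 - 38p - 60) + (4p^3 + 12p^2 + 68p + 60)
  2p^4 + 2p^3 + 22p^2 - 38p - 60 = ((1/2)p - 1)(4p^3 + 12p^2 + 68p + 60) + (0)
Last nonzero remainder: 4p^3 + 12p^2 + 68p + 60. Dividing through by 4 gives the monic gcd p^3 + 3p^2 + 17p + 15.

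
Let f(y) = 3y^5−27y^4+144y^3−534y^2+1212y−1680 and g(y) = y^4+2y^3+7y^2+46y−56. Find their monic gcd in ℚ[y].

Euclidean algorithm in ℚ[y]:
  3y^5−27y^4+144y^3−534y^2+1212y−1680 = (3y−33)(y^4+2y^3+7y^2+46y−56) + (189y^3−441y^2+2898y−3528)
  y^4+2y^3+7y^2+46y−56 = ((1/189)y+13/567)(189y^3−441y^2+2898y−3528) + ((16/9)y^2−(16/9)y+224/9)
  189y^3−441y^2+2898y−3528 = ((1701/16)y−567/4)((16/9)y^2−(16/9)y+224/9) + (0)
Last nonzero remainder: (16/9)y^2−(16/9)y+224/9. Dividing through by 16/9 gives the monic gcd y^2−y+14.

y^2−y+14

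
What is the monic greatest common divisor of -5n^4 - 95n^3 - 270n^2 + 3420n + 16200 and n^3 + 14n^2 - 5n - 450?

n^2 + 19n + 90

Apply the Euclidean algorithm:
  -5n^4 - 95n^3 - 270n^2 + 3420n + 16200 = (-5n - 25)(n^3 + 14n^2 - 5n - 450) + (55n^2 + 1045n + 4950)
  n^3 + 14n^2 - 5n - 450 = ((1/55)n - 1/11)(55n^2 + 1045n + 4950) + (0)
Last nonzero remainder: 55n^2 + 1045n + 4950. Dividing through by 55 gives the monic gcd n^2 + 19n + 90.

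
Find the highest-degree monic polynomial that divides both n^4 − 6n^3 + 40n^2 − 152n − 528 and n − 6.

Apply the Euclidean algorithm:
  n^4 − 6n^3 + 40n^2 − 152n − 528 = (n^3 + 40n + 88)(n − 6) + (0)
The last nonzero remainder n − 6 is already monic.

n − 6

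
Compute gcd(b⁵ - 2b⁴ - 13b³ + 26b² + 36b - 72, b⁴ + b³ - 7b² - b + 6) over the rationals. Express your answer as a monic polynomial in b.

b² + b - 6

Apply the Euclidean algorithm:
  b⁵ - 2b⁴ - 13b³ + 26b² + 36b - 72 = (b - 3)(b⁴ + b³ - 7b² - b + 6) + (-3b³ + 6b² + 27b - 54)
  b⁴ + b³ - 7b² - b + 6 = (-(1/3)b - 1)(-3b³ + 6b² + 27b - 54) + (8b² + 8b - 48)
  -3b³ + 6b² + 27b - 54 = (-(3/8)b + 9/8)(8b² + 8b - 48) + (0)
Last nonzero remainder: 8b² + 8b - 48. Dividing through by 8 gives the monic gcd b² + b - 6.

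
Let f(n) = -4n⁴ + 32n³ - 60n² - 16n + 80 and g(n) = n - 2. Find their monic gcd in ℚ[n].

n - 2

Euclidean algorithm in ℚ[n]:
  -4n⁴ + 32n³ - 60n² - 16n + 80 = (-4n³ + 24n² - 12n - 40)(n - 2) + (0)
The last nonzero remainder n - 2 is already monic.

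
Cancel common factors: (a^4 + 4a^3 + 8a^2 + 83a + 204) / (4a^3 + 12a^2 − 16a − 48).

Apply the Euclidean algorithm:
  a^4 + 4a^3 + 8a^2 + 83a + 204 = ((1/4)a + 1/4)(4a^3 + 12a^2 − 16a − 48) + (9a^2 + 99a + 216)
  4a^3 + 12a^2 − 16a − 48 = ((4/9)a − 32/9)(9a^2 + 99a + 216) + (240a + 720)
  9a^2 + 99a + 216 = ((3/80)a + 3/10)(240a + 720) + (0)
Last nonzero remainder: 240a + 720. Dividing through by 240 gives the monic gcd a + 3.
Cancel a + 3 from numerator and denominator to get the reduced form.

(a^3 + a^2 + 5a + 68)/(4a^2 − 16)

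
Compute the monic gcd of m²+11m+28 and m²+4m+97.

1

By polynomial division,
  m²+11m+28 = (m²+4m+97) + (7m−69)
  m²+4m+97 = ((1/7)m+97/49)(7m−69) + (11446/49)
  7m−69 = ((343/11446)m−3381/11446)(11446/49) + (0)
The last nonzero remainder is the constant 11446/49, so the polynomials are coprime and gcd = 1.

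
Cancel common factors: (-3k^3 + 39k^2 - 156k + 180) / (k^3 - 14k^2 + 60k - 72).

Repeated division with remainder:
  -3k^3 + 39k^2 - 156k + 180 = (-3)(k^3 - 14k^2 + 60k - 72) + (-3k^2 + 24k - 36)
  k^3 - 14k^2 + 60k - 72 = (-(1/3)k + 2)(-3k^2 + 24k - 36) + (0)
Last nonzero remainder: -3k^2 + 24k - 36. Dividing through by -3 gives the monic gcd k^2 - 8k + 12.
Cancel k^2 - 8k + 12 from numerator and denominator to get the reduced form.

(-3k + 15)/(k - 6)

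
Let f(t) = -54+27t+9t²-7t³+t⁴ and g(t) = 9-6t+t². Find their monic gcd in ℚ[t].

Apply the Euclidean algorithm:
  t⁴-7t³+9t²+27t-54 = (t²-t-6)(t²-6t+9) + (0)
The last nonzero remainder t²-6t+9 is already monic.

9-6t+t²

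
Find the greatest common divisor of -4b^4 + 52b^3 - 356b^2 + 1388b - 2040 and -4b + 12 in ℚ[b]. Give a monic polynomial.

b - 3

By polynomial division,
  -4b^4 + 52b^3 - 356b^2 + 1388b - 2040 = (b^3 - 10b^2 + 59b - 170)(-4b + 12) + (0)
Last nonzero remainder: -4b + 12. Dividing through by -4 gives the monic gcd b - 3.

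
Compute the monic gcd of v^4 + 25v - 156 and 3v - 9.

v - 3

Repeated division with remainder:
  v^4 + 25v - 156 = ((1/3)v^3 + v^2 + 3v + 52/3)(3v - 9) + (0)
Last nonzero remainder: 3v - 9. Dividing through by 3 gives the monic gcd v - 3.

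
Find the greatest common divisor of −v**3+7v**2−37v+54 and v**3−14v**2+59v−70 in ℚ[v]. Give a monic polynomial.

Euclidean algorithm in ℚ[v]:
  −v**3+7v**2−37v+54 = (−1)(v**3−14v**2+59v−70) + (−7v**2+22v−16)
  v**3−14v**2+59v−70 = (−(1/7)v+76/49)(−7v**2+22v−16) + ((1107/49)v−2214/49)
  −7v**2+22v−16 = (−(343/1107)v+392/1107)((1107/49)v−2214/49) + (0)
Last nonzero remainder: (1107/49)v−2214/49. Dividing through by 1107/49 gives the monic gcd v−2.

v−2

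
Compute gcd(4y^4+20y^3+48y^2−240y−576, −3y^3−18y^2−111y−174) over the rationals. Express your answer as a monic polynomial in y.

y+2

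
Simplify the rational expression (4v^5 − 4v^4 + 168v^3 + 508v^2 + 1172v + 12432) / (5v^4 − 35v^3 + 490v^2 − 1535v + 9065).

By polynomial division,
  4v^5 − 4v^4 + 168v^3 + 508v^2 + 1172v + 12432 = ((4/5)v + 24/5)(5v^4 − 35v^3 + 490v^2 − 1535v + 9065) + (−56v^3 − 616v^2 + 1288v − 31080)
  5v^4 − 35v^3 + 490v^2 − 1535v + 9065 = (−(5/56)v + 45/28)(−56v^3 − 616v^2 + 1288v − 31080) + (1595v^2 − 6380v + 59015)
  −56v^3 − 616v^2 + 1288v − 31080 = (−(56/1595)v − 168/319)(1595v^2 − 6380v + 59015) + (0)
Last nonzero remainder: 1595v^2 − 6380v + 59015. Dividing through by 1595 gives the monic gcd v^2 − 4v + 37.
Cancel v^2 − 4v + 37 from numerator and denominator to get the reduced form.

(4v^3 + 12v^2 + 68v + 336)/(5v^2 − 15v + 245)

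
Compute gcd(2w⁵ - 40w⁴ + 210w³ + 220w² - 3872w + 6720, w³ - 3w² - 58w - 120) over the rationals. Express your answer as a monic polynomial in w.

w² - 6w - 40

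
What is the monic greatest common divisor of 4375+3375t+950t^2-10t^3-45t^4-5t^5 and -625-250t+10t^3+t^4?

-125-25t+5t^2+t^3

Repeated division with remainder:
  -5t^5-45t^4-10t^3+950t^2+3375t+4375 = (-5t+5)(t^4+10t^3-250t-625) + (-60t^3-300t^2+1500t+7500)
  t^4+10t^3-250t-625 = (-(1/60)t-1/12)(-60t^3-300t^2+1500t+7500) + (0)
Last nonzero remainder: -60t^3-300t^2+1500t+7500. Dividing through by -60 gives the monic gcd t^3+5t^2-25t-125.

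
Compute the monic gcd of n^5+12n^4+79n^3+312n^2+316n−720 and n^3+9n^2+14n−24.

Euclidean algorithm in ℚ[n]:
  n^5+12n^4+79n^3+312n^2+316n−720 = (n^2+3n+38)(n^3+9n^2+14n−24) + (−48n^2−144n+192)
  n^3+9n^2+14n−24 = (−(1/48)n−1/8)(−48n^2−144n+192) + (0)
Last nonzero remainder: −48n^2−144n+192. Dividing through by −48 gives the monic gcd n^2+3n−4.

n^2+3n−4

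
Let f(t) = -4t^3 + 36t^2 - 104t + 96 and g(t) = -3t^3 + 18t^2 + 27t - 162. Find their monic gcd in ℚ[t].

t - 3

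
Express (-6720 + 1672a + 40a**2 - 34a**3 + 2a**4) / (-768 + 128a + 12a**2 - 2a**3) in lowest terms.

By polynomial division,
  2a**4 - 34a**3 + 40a**2 + 1672a - 6720 = (-a + 11)(-2a**3 + 12a**2 + 128a - 768) + (36a**2 - 504a + 1728)
  -2a**3 + 12a**2 + 128a - 768 = (-(1/18)a - 4/9)(36a**2 - 504a + 1728) + (0)
Last nonzero remainder: 36a**2 - 504a + 1728. Dividing through by 36 gives the monic gcd a**2 - 14a + 48.
Cancel a**2 - 14a + 48 from numerator and denominator to get the reduced form.

(70 + 3a - a**2)/(8 + a)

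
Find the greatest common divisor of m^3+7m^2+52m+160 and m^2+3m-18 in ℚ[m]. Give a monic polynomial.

Apply the Euclidean algorithm:
  m^3+7m^2+52m+160 = (m+4)(m^2+3m-18) + (58m+232)
  m^2+3m-18 = ((1/58)m-1/58)(58m+232) + (-14)
  58m+232 = (-(29/7)m-116/7)(-14) + (0)
The last nonzero remainder is the constant -14, so the polynomials are coprime and gcd = 1.

1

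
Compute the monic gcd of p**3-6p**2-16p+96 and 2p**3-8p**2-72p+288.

p**2-10p+24

Apply the Euclidean algorithm:
  p**3-6p**2-16p+96 = (1/2)(2p**3-8p**2-72p+288) + (-2p**2+20p-48)
  2p**3-8p**2-72p+288 = (-p-6)(-2p**2+20p-48) + (0)
Last nonzero remainder: -2p**2+20p-48. Dividing through by -2 gives the monic gcd p**2-10p+24.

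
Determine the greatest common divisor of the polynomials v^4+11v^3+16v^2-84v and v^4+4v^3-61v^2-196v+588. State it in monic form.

By polynomial division,
  v^4+11v^3+16v^2-84v = (v^4+4v^3-61v^2-196v+588) + (7v^3+77v^2+112v-588)
  v^4+4v^3-61v^2-196v+588 = ((1/7)v-1)(7v^3+77v^2+112v-588) + (0)
Last nonzero remainder: 7v^3+77v^2+112v-588. Dividing through by 7 gives the monic gcd v^3+11v^2+16v-84.

v^3+11v^2+16v-84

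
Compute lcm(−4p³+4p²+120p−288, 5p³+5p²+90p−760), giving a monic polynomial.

By polynomial division,
  −4p³+4p²+120p−288 = (−4/5)(5p³+5p²+90p−760) + (8p²+192p−896)
  5p³+5p²+90p−760 = ((5/8)p−115/8)(8p²+192p−896) + (3410p−13640)
  8p²+192p−896 = ((4/1705)p+112/1705)(3410p−13640) + (0)
Last nonzero remainder: 3410p−13640. Dividing through by 3410 gives the monic gcd p−4.
Then lcm(f, g) = f·g / gcd(f, g); expanding and making the result monic gives the answer.

p⁵+4p⁴+3p³−116p²−780p+2736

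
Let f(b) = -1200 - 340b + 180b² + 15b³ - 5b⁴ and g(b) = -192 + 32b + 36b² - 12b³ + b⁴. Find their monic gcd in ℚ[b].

Euclidean algorithm in ℚ[b]:
  -5b⁴ + 15b³ + 180b² - 340b - 1200 = (-5)(b⁴ - 12b³ + 36b² + 32b - 192) + (-45b³ + 360b² - 180b - 2160)
  b⁴ - 12b³ + 36b² + 32b - 192 = (-(1/45)b + 4/45)(-45b³ + 360b² - 180b - 2160) + (0)
Last nonzero remainder: -45b³ + 360b² - 180b - 2160. Dividing through by -45 gives the monic gcd b³ - 8b² + 4b + 48.

48 + 4b - 8b² + b³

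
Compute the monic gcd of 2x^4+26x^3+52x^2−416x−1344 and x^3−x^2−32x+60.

By polynomial division,
  2x^4+26x^3+52x^2−416x−1344 = (2x+28)(x^3−x^2−32x+60) + (144x^2+360x−3024)
  x^3−x^2−32x+60 = ((1/144)x−7/288)(144x^2+360x−3024) + (−(9/4)x−27/2)
  144x^2+360x−3024 = (−64x+224)(−(9/4)x−27/2) + (0)
Last nonzero remainder: −(9/4)x−27/2. Dividing through by −9/4 gives the monic gcd x+6.

x+6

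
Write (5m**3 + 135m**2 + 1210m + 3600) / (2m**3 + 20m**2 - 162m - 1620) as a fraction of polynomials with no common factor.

(5m + 40)/(2m - 18)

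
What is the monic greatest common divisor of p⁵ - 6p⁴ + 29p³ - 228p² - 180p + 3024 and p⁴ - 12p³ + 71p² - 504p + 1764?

By polynomial division,
  p⁵ - 6p⁴ + 29p³ - 228p² - 180p + 3024 = (p + 6)(p⁴ - 12p³ + 71p² - 504p + 1764) + (30p³ - 150p² + 1080p - 7560)
  p⁴ - 12p³ + 71p² - 504p + 1764 = ((1/30)p - 7/30)(30p³ - 150p² + 1080p - 7560) + (0)
Last nonzero remainder: 30p³ - 150p² + 1080p - 7560. Dividing through by 30 gives the monic gcd p³ - 5p² + 36p - 252.

p³ - 5p² + 36p - 252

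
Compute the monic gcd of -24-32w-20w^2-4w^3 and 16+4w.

1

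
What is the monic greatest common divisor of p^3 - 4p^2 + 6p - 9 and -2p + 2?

1

Repeated division with remainder:
  p^3 - 4p^2 + 6p - 9 = (-(1/2)p^2 + (3/2)p - 3/2)(-2p + 2) + (-6)
  -2p + 2 = ((1/3)p - 1/3)(-6) + (0)
The last nonzero remainder is the constant -6, so the polynomials are coprime and gcd = 1.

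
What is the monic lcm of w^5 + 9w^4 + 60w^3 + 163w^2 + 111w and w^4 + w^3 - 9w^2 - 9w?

w^6 + 6w^5 + 33w^4 - 17w^3 - 378w^2 - 333w

By polynomial division,
  w^5 + 9w^4 + 60w^3 + 163w^2 + 111w = (w + 8)(w^4 + w^3 - 9w^2 - 9w) + (61w^3 + 244w^2 + 183w)
  w^4 + w^3 - 9w^2 - 9w = ((1/61)w - 3/61)(61w^3 + 244w^2 + 183w) + (0)
Last nonzero remainder: 61w^3 + 244w^2 + 183w. Dividing through by 61 gives the monic gcd w^3 + 4w^2 + 3w.
Then lcm(f, g) = f·g / gcd(f, g); expanding and making the result monic gives the answer.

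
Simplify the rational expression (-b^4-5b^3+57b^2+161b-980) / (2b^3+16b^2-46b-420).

(-b^2-3b+28)/(2b+12)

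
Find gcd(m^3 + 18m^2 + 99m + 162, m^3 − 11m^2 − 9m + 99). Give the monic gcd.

m + 3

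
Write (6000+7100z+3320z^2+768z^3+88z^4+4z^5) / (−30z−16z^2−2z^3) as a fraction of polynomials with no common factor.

Apply the Euclidean algorithm:
  4z^5+88z^4+768z^3+3320z^2+7100z+6000 = (−2z^2−28z−130)(−2z^3−16z^2−30z) + (400z^2+3200z+6000)
  −2z^3−16z^2−30z = (−(1/200)z)(400z^2+3200z+6000) + (0)
Last nonzero remainder: 400z^2+3200z+6000. Dividing through by 400 gives the monic gcd z^2+8z+15.
Cancel z^2+8z+15 from numerator and denominator to get the reduced form.

(−200−130z−28z^2−2z^3)/(z)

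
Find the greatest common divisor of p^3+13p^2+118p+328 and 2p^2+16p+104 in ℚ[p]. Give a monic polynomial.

Euclidean algorithm in ℚ[p]:
  p^3+13p^2+118p+328 = ((1/2)p+5/2)(2p^2+16p+104) + (26p+68)
  2p^2+16p+104 = ((1/13)p+70/169)(26p+68) + (12816/169)
  26p+68 = ((2197/6408)p+2873/3204)(12816/169) + (0)
The last nonzero remainder is the constant 12816/169, so the polynomials are coprime and gcd = 1.

1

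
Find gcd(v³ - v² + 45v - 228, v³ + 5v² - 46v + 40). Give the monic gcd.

Euclidean algorithm in ℚ[v]:
  v³ - v² + 45v - 228 = (v³ + 5v² - 46v + 40) + (-6v² + 91v - 268)
  v³ + 5v² - 46v + 40 = (-(1/6)v - 121/36)(-6v² + 91v - 268) + ((7747/36)v - 7747/9)
  -6v² + 91v - 268 = (-(216/7747)v + 2412/7747)((7747/36)v - 7747/9) + (0)
Last nonzero remainder: (7747/36)v - 7747/9. Dividing through by 7747/36 gives the monic gcd v - 4.

v - 4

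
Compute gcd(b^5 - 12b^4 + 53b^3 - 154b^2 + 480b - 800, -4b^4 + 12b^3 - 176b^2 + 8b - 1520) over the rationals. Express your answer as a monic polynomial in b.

b^2 + b + 10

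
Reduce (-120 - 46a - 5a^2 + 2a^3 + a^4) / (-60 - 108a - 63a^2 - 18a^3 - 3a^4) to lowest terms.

(12 + a - a^2)/(6 + 9a + 3a^2)

By polynomial division,
  a^4 + 2a^3 - 5a^2 - 46a - 120 = (-1/3)(-3a^4 - 18a^3 - 63a^2 - 108a - 60) + (-4a^3 - 26a^2 - 82a - 140)
  -3a^4 - 18a^3 - 63a^2 - 108a - 60 = ((3/4)a - 3/8)(-4a^3 - 26a^2 - 82a - 140) + (-(45/4)a^2 - (135/4)a - 225/2)
  -4a^3 - 26a^2 - 82a - 140 = ((16/45)a + 56/45)(-(45/4)a^2 - (135/4)a - 225/2) + (0)
Last nonzero remainder: -(45/4)a^2 - (135/4)a - 225/2. Dividing through by -45/4 gives the monic gcd a^2 + 3a + 10.
Cancel a^2 + 3a + 10 from numerator and denominator to get the reduced form.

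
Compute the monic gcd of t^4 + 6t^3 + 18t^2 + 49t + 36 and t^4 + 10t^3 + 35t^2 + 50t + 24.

t^2 + 5t + 4

Apply the Euclidean algorithm:
  t^4 + 6t^3 + 18t^2 + 49t + 36 = (t^4 + 10t^3 + 35t^2 + 50t + 24) + (-4t^3 - 17t^2 - t + 12)
  t^4 + 10t^3 + 35t^2 + 50t + 24 = (-(1/4)t - 23/16)(-4t^3 - 17t^2 - t + 12) + ((165/16)t^2 + (825/16)t + 165/4)
  -4t^3 - 17t^2 - t + 12 = (-(64/165)t + 16/55)((165/16)t^2 + (825/16)t + 165/4) + (0)
Last nonzero remainder: (165/16)t^2 + (825/16)t + 165/4. Dividing through by 165/16 gives the monic gcd t^2 + 5t + 4.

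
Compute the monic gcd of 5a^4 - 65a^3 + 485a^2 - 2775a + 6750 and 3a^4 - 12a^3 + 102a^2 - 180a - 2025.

a^3 - 7a^2 + 55a - 225

Apply the Euclidean algorithm:
  5a^4 - 65a^3 + 485a^2 - 2775a + 6750 = (5/3)(3a^4 - 12a^3 + 102a^2 - 180a - 2025) + (-45a^3 + 315a^2 - 2475a + 10125)
  3a^4 - 12a^3 + 102a^2 - 180a - 2025 = (-(1/15)a - 1/5)(-45a^3 + 315a^2 - 2475a + 10125) + (0)
Last nonzero remainder: -45a^3 + 315a^2 - 2475a + 10125. Dividing through by -45 gives the monic gcd a^3 - 7a^2 + 55a - 225.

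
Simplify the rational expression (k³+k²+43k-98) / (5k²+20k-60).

(k²+3k+49)/(5k+30)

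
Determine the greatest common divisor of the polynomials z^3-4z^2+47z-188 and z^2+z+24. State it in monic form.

1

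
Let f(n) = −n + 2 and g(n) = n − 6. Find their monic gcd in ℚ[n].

1

Repeated division with remainder:
  −n + 2 = (−1)(n − 6) + (−4)
  n − 6 = (−(1/4)n + 3/2)(−4) + (0)
The last nonzero remainder is the constant −4, so the polynomials are coprime and gcd = 1.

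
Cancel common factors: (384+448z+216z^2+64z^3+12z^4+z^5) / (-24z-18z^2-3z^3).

(-48-20z-6z^2-z^3)/(3z)

By polynomial division,
  z^5+12z^4+64z^3+216z^2+448z+384 = (-(1/3)z^2-2z-20/3)(-3z^3-18z^2-24z) + (48z^2+288z+384)
  -3z^3-18z^2-24z = (-(1/16)z)(48z^2+288z+384) + (0)
Last nonzero remainder: 48z^2+288z+384. Dividing through by 48 gives the monic gcd z^2+6z+8.
Cancel z^2+6z+8 from numerator and denominator to get the reduced form.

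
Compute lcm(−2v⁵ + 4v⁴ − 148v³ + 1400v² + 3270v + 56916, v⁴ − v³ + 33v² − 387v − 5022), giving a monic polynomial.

v⁶ + 4v⁵ + 62v⁴ − 256v³ − 5835v² − 38268v − 170748

By polynomial division,
  −2v⁵ + 4v⁴ − 148v³ + 1400v² + 3270v + 56916 = (−2v + 2)(v⁴ − v³ + 33v² − 387v − 5022) + (−80v³ + 560v² − 6000v + 66960)
  v⁴ − v³ + 33v² − 387v − 5022 = (−(1/80)v − 3/40)(−80v³ + 560v² − 6000v + 66960) + (0)
Last nonzero remainder: −80v³ + 560v² − 6000v + 66960. Dividing through by −80 gives the monic gcd v³ − 7v² + 75v − 837.
Then lcm(f, g) = f·g / gcd(f, g); expanding and making the result monic gives the answer.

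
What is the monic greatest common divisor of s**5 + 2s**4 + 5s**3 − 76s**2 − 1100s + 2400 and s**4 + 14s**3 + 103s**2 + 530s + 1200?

By polynomial division,
  s**5 + 2s**4 + 5s**3 − 76s**2 − 1100s + 2400 = (s − 12)(s**4 + 14s**3 + 103s**2 + 530s + 1200) + (70s**3 + 630s**2 + 4060s + 16800)
  s**4 + 14s**3 + 103s**2 + 530s + 1200 = ((1/70)s + 1/14)(70s**3 + 630s**2 + 4060s + 16800) + (0)
Last nonzero remainder: 70s**3 + 630s**2 + 4060s + 16800. Dividing through by 70 gives the monic gcd s**3 + 9s**2 + 58s + 240.

s**3 + 9s**2 + 58s + 240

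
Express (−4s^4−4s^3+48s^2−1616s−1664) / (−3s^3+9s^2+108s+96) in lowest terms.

By polynomial division,
  −4s^4−4s^3+48s^2−1616s−1664 = ((4/3)s+16/3)(−3s^3+9s^2+108s+96) + (−144s^2−2320s−2176)
  −3s^3+9s^2+108s+96 = ((1/48)s−43/108)(−144s^2−2320s−2176) + (−(20800/27)s−20800/27)
  −144s^2−2320s−2176 = ((243/1300)s+918/325)(−(20800/27)s−20800/27) + (0)
Last nonzero remainder: −(20800/27)s−20800/27. Dividing through by −20800/27 gives the monic gcd s+1.
Cancel s+1 from numerator and denominator to get the reduced form.

(4s^3−48s+1664)/(3s^2−12s−96)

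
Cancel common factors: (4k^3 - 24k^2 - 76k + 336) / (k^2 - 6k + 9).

Repeated division with remainder:
  4k^3 - 24k^2 - 76k + 336 = (4k)(k^2 - 6k + 9) + (-112k + 336)
  k^2 - 6k + 9 = (-(1/112)k + 3/112)(-112k + 336) + (0)
Last nonzero remainder: -112k + 336. Dividing through by -112 gives the monic gcd k - 3.
Cancel k - 3 from numerator and denominator to get the reduced form.

(4k^2 - 12k - 112)/(k - 3)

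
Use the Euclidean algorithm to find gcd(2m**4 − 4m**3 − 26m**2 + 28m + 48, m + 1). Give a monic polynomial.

Repeated division with remainder:
  2m**4 − 4m**3 − 26m**2 + 28m + 48 = (2m**3 − 6m**2 − 20m + 48)(m + 1) + (0)
The last nonzero remainder m + 1 is already monic.

m + 1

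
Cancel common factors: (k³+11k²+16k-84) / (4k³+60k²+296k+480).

(k²+5k-14)/(4k²+36k+80)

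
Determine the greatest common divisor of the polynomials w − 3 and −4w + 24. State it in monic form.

Euclidean algorithm in ℚ[w]:
  w − 3 = (−1/4)(−4w + 24) + (3)
  −4w + 24 = (−(4/3)w + 8)(3) + (0)
The last nonzero remainder is the constant 3, so the polynomials are coprime and gcd = 1.

1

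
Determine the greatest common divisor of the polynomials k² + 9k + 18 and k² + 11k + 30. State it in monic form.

Repeated division with remainder:
  k² + 9k + 18 = (k² + 11k + 30) + (-2k - 12)
  k² + 11k + 30 = (-(1/2)k - 5/2)(-2k - 12) + (0)
Last nonzero remainder: -2k - 12. Dividing through by -2 gives the monic gcd k + 6.

k + 6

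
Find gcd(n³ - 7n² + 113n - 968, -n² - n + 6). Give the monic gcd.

Euclidean algorithm in ℚ[n]:
  n³ - 7n² + 113n - 968 = (-n + 8)(-n² - n + 6) + (127n - 1016)
  -n² - n + 6 = (-(1/127)n - 9/127)(127n - 1016) + (-66)
  127n - 1016 = (-(127/66)n + 508/33)(-66) + (0)
The last nonzero remainder is the constant -66, so the polynomials are coprime and gcd = 1.

1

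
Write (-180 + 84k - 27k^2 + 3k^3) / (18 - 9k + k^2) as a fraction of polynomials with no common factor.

(30 - 9k + 3k^2)/(-3 + k)

Repeated division with remainder:
  3k^3 - 27k^2 + 84k - 180 = (3k)(k^2 - 9k + 18) + (30k - 180)
  k^2 - 9k + 18 = ((1/30)k - 1/10)(30k - 180) + (0)
Last nonzero remainder: 30k - 180. Dividing through by 30 gives the monic gcd k - 6.
Cancel k - 6 from numerator and denominator to get the reduced form.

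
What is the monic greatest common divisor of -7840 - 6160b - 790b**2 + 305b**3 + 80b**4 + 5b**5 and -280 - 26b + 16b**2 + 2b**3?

-28 + 3b + b**2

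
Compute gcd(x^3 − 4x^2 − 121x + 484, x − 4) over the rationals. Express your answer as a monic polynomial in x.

x − 4

By polynomial division,
  x^3 − 4x^2 − 121x + 484 = (x^2 − 121)(x − 4) + (0)
The last nonzero remainder x − 4 is already monic.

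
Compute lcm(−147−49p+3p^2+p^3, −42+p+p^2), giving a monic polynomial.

882+147p−67p^2−3p^3+p^4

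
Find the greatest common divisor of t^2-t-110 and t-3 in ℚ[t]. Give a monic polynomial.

1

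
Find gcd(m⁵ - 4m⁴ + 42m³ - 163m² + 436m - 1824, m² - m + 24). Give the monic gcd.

m² - m + 24

Apply the Euclidean algorithm:
  m⁵ - 4m⁴ + 42m³ - 163m² + 436m - 1824 = (m³ - 3m² + 15m - 76)(m² - m + 24) + (0)
The last nonzero remainder m² - m + 24 is already monic.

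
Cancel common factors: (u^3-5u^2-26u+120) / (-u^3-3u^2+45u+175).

Repeated division with remainder:
  u^3-5u^2-26u+120 = (-1)(-u^3-3u^2+45u+175) + (-8u^2+19u+295)
  -u^3-3u^2+45u+175 = ((1/8)u+43/64)(-8u^2+19u+295) + (-(297/64)u-1485/64)
  -8u^2+19u+295 = ((512/297)u-3776/297)(-(297/64)u-1485/64) + (0)
Last nonzero remainder: -(297/64)u-1485/64. Dividing through by -297/64 gives the monic gcd u+5.
Cancel u+5 from numerator and denominator to get the reduced form.

(-u^2+10u-24)/(u^2-2u-35)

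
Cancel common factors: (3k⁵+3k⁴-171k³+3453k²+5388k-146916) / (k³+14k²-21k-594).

Apply the Euclidean algorithm:
  3k⁵+3k⁴-171k³+3453k²+5388k-146916 = (3k²-39k+438)(k³+14k²-21k-594) + (-1716k²-8580k+113256)
  k³+14k²-21k-594 = (-(1/1716)k-3/572)(-1716k²-8580k+113256) + (0)
Last nonzero remainder: -1716k²-8580k+113256. Dividing through by -1716 gives the monic gcd k²+5k-66.
Cancel k²+5k-66 from numerator and denominator to get the reduced form.

(3k³-12k²+87k+2226)/(k+9)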